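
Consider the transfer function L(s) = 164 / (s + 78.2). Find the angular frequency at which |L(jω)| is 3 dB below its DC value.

78.2 rad/sec

For a single-pole low-pass, the −3 dB point is at the pole: ω = 78.2 rad/sec.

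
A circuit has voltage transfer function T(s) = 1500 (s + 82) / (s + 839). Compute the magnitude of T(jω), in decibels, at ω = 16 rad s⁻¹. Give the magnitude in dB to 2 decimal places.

|j16 + 82| = √(16² + 82²) = 83.55
|j16 + 839| = √(16² + 839²) = 839.2
|T(j16)| = 1500 × 83.55 / 839.2 = 149.34
20 log₁₀(149.34) = 43.484 dB

43.48 dB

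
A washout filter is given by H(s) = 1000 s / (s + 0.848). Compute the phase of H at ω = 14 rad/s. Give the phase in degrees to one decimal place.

∠(j14) = 90.00°
∠(j14 + 0.848) = arctan(14/0.848) = 86.53°
∠H(j14) = 90.00° − 86.53° = 3.47°

3.5 deg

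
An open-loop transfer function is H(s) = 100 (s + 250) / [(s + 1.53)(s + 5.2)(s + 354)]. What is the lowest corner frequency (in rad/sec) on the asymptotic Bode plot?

Break frequencies occur at each pole and zero magnitude: 1.53 rad/sec, 5.2 rad/sec, 250 rad/sec, 354 rad/sec.
The lowest is 1.53 rad/sec.

1.53 rad/sec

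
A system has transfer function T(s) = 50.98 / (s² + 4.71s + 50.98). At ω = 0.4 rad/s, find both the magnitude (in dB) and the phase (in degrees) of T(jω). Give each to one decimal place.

|T| = 0.0 dB, ∠T = -2.1 deg

|(j0.4)² + 4.71(j0.4) + 50.98| = |50.82 + j1.884| = 50.85
|T(j0.4)| = 50.98 / 50.85 = 1.0025
20 log₁₀(1.0025) = 0.02 dB
∠[(j0.4)² + 4.71(j0.4) + 50.98] = ∠[50.82 + j1.884] = 2.12°
∠T(j0.4) = −2.12° = -2.12°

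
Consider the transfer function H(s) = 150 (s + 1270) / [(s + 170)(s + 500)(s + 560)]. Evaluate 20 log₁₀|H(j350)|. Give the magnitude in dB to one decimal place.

|j350 + 1270| = √(350² + 1270²) = 1317
|j350 + 170| = √(350² + 170²) = 389.1
|j350 + 500| = √(350² + 500²) = 610.3
|j350 + 560| = √(350² + 560²) = 660.4
|H(j350)| = 150 × 1317 / (389.1 × 610.3 × 660.4) = 0.00126
20 log₁₀(0.00126) = -57.99 dB

-58.0 dB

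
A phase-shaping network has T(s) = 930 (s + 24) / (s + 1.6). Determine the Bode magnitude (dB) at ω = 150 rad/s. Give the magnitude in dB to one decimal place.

59.5 dB

|j150 + 24| = √(150² + 24²) = 151.9
|j150 + 1.6| = √(150² + 1.6²) = 150
|T(j150)| = 930 × 151.9 / 150 = 941.78
20 log₁₀(941.78) = 59.48 dB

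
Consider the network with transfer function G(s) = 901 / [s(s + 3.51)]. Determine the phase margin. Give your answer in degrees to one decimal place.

Gain crossover: |G(jω)| = 1 at ω ≈ 29.9 rad/s.
∠G(j29.9) = −90° − arctan(29.9/3.51) ≈ -173.31°
PM = 180° + (-173.31°) = 6.69°

6.7°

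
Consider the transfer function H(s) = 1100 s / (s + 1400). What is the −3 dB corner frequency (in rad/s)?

For a single-pole high-pass, the −3 dB point is at the pole: ω = 1400 rad/s.

1400 rad/s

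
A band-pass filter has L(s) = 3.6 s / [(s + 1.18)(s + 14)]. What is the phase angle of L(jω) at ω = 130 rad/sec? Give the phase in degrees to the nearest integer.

-83 deg

∠(j130) = 90.00°
∠(j130 + 1.18) = arctan(130/1.18) = 89.48°
∠(j130 + 14) = arctan(130/14) = 83.85°
∠L(j130) = 90.00° − (89.48° + 83.85°) = -83.33°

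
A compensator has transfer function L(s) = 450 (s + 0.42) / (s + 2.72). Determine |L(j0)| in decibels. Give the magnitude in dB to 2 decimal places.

L(0) = 450 × 0.42 / 2.72 = 69.485
20 log₁₀(69.485) = 36.838 dB

36.84 dB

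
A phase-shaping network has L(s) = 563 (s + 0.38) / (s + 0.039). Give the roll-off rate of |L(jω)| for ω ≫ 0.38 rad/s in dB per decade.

With 1 zero and 1 pole, the high-frequency asymptotic slope is 20 × (1 − 1) = 0 dB/decade.

0 dB/decade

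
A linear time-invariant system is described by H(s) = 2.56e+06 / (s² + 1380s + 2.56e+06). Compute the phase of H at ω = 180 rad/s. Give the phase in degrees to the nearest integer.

-6 deg

∠[(j180)² + 1380(j180) + 2.56e+06] = ∠[2.5276e+06 + j2.484e+05] = 5.61°
∠H(j180) = −5.61° = -5.61°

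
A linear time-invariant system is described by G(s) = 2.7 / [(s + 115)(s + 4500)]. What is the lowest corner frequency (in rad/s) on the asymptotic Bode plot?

115 rad/s

Break frequencies occur at each pole and zero magnitude: 115 rad/s, 4500 rad/s.
The lowest is 115 rad/s.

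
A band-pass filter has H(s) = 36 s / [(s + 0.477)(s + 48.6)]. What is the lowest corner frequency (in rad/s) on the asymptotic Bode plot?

Break frequencies occur at each pole and zero magnitude: 0.477 rad/s, 48.6 rad/s.
The lowest is 0.477 rad/s.

0.477 rad/s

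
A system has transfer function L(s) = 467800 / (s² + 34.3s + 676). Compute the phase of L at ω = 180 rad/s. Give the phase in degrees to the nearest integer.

∠[(j180)² + 34.3(j180) + 676] = ∠[-31724 + j6174] = 168.99°
∠L(j180) = −168.99° = -168.99°

-169°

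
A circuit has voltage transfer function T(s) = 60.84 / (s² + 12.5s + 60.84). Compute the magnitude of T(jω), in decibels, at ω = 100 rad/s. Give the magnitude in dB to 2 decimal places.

|(j100)² + 12.5(j100) + 60.84| = |-9939.2 + j1250| = 1.002e+04
|T(j100)| = 60.84 / 1.002e+04 = 0.0060734
20 log₁₀(0.0060734) = -44.331 dB

-44.33 dB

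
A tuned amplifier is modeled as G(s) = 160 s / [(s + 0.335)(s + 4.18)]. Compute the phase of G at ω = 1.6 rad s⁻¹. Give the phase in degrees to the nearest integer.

-9 deg

∠(j1.6) = 90.00°
∠(j1.6 + 0.335) = arctan(1.6/0.335) = 78.17°
∠(j1.6 + 4.18) = arctan(1.6/4.18) = 20.95°
∠G(j1.6) = 90.00° − (78.17° + 20.95°) = -9.12°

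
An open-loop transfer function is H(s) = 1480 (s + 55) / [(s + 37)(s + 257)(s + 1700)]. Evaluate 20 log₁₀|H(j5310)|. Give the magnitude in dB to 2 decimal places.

|j5310 + 55| = √(5310² + 55²) = 5310
|j5310 + 37| = √(5310² + 37²) = 5310
|j5310 + 257| = √(5310² + 257²) = 5316
|j5310 + 1700| = √(5310² + 1700²) = 5575
|H(j5310)| = 1480 × 5310 / (5310 × 5316 × 5575) = 4.9933e-05
20 log₁₀(4.9933e-05) = -86.032 dB

-86.03 dB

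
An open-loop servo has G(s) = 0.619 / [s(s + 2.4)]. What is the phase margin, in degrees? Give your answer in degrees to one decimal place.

83.9°

Gain crossover: |G(jω)| = 1 at ω ≈ 0.256 rad/sec.
∠G(j0.256) = −90° − arctan(0.256/2.4) ≈ -96.10°
PM = 180° + (-96.10°) = 83.90°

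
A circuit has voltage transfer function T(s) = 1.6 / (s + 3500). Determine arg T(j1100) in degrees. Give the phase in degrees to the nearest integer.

-17°

∠(j1100 + 3500) = arctan(1100/3500) = 17.45°
∠T(j1100) = −17.45° = -17.45°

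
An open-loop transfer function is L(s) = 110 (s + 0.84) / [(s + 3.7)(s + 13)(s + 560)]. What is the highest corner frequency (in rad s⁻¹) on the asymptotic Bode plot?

Break frequencies occur at each pole and zero magnitude: 0.84 rad s⁻¹, 3.7 rad s⁻¹, 13 rad s⁻¹, 560 rad s⁻¹.
The highest is 560 rad s⁻¹.

560 rad s⁻¹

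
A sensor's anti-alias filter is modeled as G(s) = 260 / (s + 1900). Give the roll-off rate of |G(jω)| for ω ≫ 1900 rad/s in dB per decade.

With 0 zeros and 1 pole, the high-frequency asymptotic slope is 20 × (0 − 1) = -20 dB/decade.

-20 dB/decade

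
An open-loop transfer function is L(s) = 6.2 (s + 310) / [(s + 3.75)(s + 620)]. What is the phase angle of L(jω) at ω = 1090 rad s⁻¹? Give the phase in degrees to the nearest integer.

-76°

∠(j1090 + 310) = arctan(1090/310) = 74.12°
∠(j1090 + 3.75) = arctan(1090/3.75) = 89.80°
∠(j1090 + 620) = arctan(1090/620) = 60.37°
∠L(j1090) = 74.12° − (89.80° + 60.37°) = -76.05°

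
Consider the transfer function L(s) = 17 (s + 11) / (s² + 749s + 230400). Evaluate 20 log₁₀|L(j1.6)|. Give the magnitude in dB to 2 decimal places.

-61.72 dB

|j1.6 + 11| = √(1.6² + 11²) = 11.12
|(j1.6)² + 749(j1.6) + 230400| = |2.304e+05 + j1198.4| = 2.304e+05
|L(j1.6)| = 17 × 11.12 / 2.304e+05 = 0.00082017
20 log₁₀(0.00082017) = -61.722 dB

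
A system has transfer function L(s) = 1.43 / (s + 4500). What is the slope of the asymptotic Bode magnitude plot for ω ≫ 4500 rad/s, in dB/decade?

With 0 zeros and 1 pole, the high-frequency asymptotic slope is 20 × (0 − 1) = -20 dB/decade.

-20 dB/decade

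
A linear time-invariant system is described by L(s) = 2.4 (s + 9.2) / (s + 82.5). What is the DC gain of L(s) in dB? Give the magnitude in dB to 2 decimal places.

-11.45 dB

L(0) = 2.4 × 9.2 / 82.5 = 0.26764
20 log₁₀(0.26764) = -11.449 dB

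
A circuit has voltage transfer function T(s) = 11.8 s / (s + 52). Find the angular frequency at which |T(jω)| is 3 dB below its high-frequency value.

52 rad/sec

For a single-pole high-pass, the −3 dB point is at the pole: ω = 52 rad/sec.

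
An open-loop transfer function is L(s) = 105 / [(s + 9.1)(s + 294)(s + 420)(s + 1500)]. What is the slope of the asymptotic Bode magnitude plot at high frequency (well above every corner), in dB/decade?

With 0 zeros and 4 poles, the high-frequency asymptotic slope is 20 × (0 − 4) = -80 dB/decade.

-80 dB/decade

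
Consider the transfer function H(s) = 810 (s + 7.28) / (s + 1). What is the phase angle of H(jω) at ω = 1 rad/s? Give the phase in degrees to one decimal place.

∠(j1 + 7.28) = arctan(1/7.28) = 7.82°
∠(j1 + 1) = arctan(1/1) = 45.00°
∠H(j1) = 7.82° − 45.00° = -37.18°

-37.2 deg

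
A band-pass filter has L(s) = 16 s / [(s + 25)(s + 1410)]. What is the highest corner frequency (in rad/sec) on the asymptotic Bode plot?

1410 rad/sec

Break frequencies occur at each pole and zero magnitude: 25 rad/sec, 1410 rad/sec.
The highest is 1410 rad/sec.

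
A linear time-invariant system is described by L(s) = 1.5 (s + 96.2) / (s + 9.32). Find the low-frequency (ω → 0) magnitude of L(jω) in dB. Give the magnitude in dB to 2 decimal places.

23.80 dB

L(0) = 1.5 × 96.2 / 9.32 = 15.483
20 log₁₀(15.483) = 23.797 dB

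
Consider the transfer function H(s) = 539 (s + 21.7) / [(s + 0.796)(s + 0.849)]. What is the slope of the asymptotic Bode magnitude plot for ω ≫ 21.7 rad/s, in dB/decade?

-20 dB/decade

With 1 zero and 2 poles, the high-frequency asymptotic slope is 20 × (1 − 2) = -20 dB/decade.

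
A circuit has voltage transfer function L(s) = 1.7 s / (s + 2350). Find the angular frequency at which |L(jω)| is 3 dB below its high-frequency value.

For a single-pole high-pass, the −3 dB point is at the pole: ω = 2350 rad/s.

2350 rad/s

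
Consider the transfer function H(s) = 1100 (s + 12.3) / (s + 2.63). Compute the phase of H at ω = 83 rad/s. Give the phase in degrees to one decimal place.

-6.6°

∠(j83 + 12.3) = arctan(83/12.3) = 81.57°
∠(j83 + 2.63) = arctan(83/2.63) = 88.19°
∠H(j83) = 81.57° − 88.19° = -6.61°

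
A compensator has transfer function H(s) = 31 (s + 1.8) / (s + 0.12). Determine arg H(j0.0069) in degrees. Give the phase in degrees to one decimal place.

-3.1°

∠(j0.0069 + 1.8) = arctan(0.0069/1.8) = 0.22°
∠(j0.0069 + 0.12) = arctan(0.0069/0.12) = 3.29°
∠H(j0.0069) = 0.22° − 3.29° = -3.07°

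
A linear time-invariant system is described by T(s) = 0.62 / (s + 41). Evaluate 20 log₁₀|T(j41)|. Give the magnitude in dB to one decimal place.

-39.4 dB

|j41 + 41| = √(41² + 41²) = 57.98
|T(j41)| = 0.62 / 57.98 = 0.010693
20 log₁₀(0.010693) = -39.42 dB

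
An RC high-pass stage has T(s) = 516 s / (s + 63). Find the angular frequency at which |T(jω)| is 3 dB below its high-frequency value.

For a single-pole high-pass, the −3 dB point is at the pole: ω = 63 rad/s.

63 rad/s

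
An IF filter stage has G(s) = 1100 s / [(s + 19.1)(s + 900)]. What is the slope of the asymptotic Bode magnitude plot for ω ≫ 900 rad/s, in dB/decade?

With 1 zero and 2 poles, the high-frequency asymptotic slope is 20 × (1 − 2) = -20 dB/decade.

-20 dB/decade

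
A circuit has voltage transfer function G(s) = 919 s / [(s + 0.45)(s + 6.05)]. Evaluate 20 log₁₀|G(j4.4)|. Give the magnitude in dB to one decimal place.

41.7 dB

|j4.4| = 4.4
|j4.4 + 0.45| = √(4.4² + 0.45²) = 4.423
|j4.4 + 6.05| = √(4.4² + 6.05²) = 7.481
|G(j4.4)| = 919 × 4.4 / (4.423 × 7.481) = 122.21
20 log₁₀(122.21) = 41.74 dB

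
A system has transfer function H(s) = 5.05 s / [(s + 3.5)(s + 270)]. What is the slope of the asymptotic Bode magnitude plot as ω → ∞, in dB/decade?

With 1 zero and 2 poles, the high-frequency asymptotic slope is 20 × (1 − 2) = -20 dB/decade.

-20 dB/decade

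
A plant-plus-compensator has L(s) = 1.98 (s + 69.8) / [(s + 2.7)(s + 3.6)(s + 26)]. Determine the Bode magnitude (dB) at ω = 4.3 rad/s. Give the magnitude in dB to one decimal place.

-14.7 dB

|j4.3 + 69.8| = √(4.3² + 69.8²) = 69.93
|j4.3 + 2.7| = √(4.3² + 2.7²) = 5.077
|j4.3 + 3.6| = √(4.3² + 3.6²) = 5.608
|j4.3 + 26| = √(4.3² + 26²) = 26.35
|L(j4.3)| = 1.98 × 69.93 / (5.077 × 5.608 × 26.35) = 0.18453
20 log₁₀(0.18453) = -14.68 dB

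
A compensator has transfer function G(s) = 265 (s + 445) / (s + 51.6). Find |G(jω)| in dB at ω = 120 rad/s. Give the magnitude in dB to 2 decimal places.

|j120 + 445| = √(120² + 445²) = 460.9
|j120 + 51.6| = √(120² + 51.6²) = 130.6
|G(j120)| = 265 × 460.9 / 130.6 = 935.03
20 log₁₀(935.03) = 59.417 dB

59.42 dB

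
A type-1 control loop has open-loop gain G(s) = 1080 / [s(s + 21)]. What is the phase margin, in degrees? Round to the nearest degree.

Gain crossover: |G(jω)| = 1 at ω ≈ 29.7 rad s⁻¹.
∠G(j29.7) = −90° − arctan(29.7/21) ≈ -144.73°
PM = 180° + (-144.73°) = 35.27°

35°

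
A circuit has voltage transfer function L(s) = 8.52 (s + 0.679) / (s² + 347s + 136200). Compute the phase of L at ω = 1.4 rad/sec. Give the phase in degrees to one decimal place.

∠(j1.4 + 0.679) = arctan(1.4/0.679) = 64.13°
∠[(j1.4)² + 347(j1.4) + 136200] = ∠[1.362e+05 + j485.8] = 0.20°
∠L(j1.4) = 64.13° − 0.20° = 63.92°

63.9°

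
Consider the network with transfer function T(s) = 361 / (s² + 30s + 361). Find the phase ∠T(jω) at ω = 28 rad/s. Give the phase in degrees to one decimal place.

-116.7°

∠[(j28)² + 30(j28) + 361] = ∠[-423 + j840] = 116.73°
∠T(j28) = −116.73° = -116.73°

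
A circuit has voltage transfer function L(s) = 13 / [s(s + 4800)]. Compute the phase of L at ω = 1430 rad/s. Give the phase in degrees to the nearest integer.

∠(j1430 + 4800) = arctan(1430/4800) = 16.59°
∠(j1430) = 90.00°
∠L(j1430) = − (16.59° + 90.00°) = -106.59°

-107°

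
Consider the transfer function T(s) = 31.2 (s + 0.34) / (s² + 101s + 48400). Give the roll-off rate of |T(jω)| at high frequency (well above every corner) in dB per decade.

-20 dB/decade

With 1 zero and 2 poles, the high-frequency asymptotic slope is 20 × (1 − 2) = -20 dB/decade.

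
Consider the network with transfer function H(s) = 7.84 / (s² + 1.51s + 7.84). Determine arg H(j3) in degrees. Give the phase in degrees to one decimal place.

∠[(j3)² + 1.51(j3) + 7.84] = ∠[-1.16 + j4.53] = 104.36°
∠H(j3) = −104.36° = -104.36°

-104.4°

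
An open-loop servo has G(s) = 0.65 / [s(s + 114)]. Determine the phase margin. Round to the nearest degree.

Gain crossover: |G(jω)| = 1 at ω ≈ 0.0057 rad/sec.
∠G(j0.0057) = −90° − arctan(0.0057/114) ≈ -90.00°
PM = 180° + (-90.00°) = 90.00°

90°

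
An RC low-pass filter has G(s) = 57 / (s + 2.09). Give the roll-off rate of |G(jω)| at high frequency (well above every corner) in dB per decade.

With 0 zeros and 1 pole, the high-frequency asymptotic slope is 20 × (0 − 1) = -20 dB/decade.

-20 dB/decade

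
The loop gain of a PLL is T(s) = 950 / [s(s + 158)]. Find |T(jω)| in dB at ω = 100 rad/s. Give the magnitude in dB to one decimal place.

-25.9 dB

|j100 + 158| = √(100² + 158²) = 187
|j100| = 100
|T(j100)| = 950 / (187 × 100) = 0.050806
20 log₁₀(0.050806) = -25.88 dB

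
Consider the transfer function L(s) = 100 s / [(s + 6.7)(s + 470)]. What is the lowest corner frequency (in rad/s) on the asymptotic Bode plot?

6.7 rad/s

Break frequencies occur at each pole and zero magnitude: 6.7 rad/s, 470 rad/s.
The lowest is 6.7 rad/s.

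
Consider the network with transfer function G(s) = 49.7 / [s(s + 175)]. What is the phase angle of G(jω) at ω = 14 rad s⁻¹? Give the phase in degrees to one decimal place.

∠(j14 + 175) = arctan(14/175) = 4.57°
∠(j14) = 90.00°
∠G(j14) = − (4.57° + 90.00°) = -94.57°

-94.6°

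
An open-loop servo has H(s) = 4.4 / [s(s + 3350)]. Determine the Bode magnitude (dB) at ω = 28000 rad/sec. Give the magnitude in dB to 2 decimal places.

-165.08 dB

|j28000 + 3350| = √(28000² + 3350²) = 2.82e+04
|j28000| = 2.8e+04
|H(j28000)| = 4.4 / (2.82e+04 × 2.8e+04) = 5.5725e-09
20 log₁₀(5.5725e-09) = -165.079 dB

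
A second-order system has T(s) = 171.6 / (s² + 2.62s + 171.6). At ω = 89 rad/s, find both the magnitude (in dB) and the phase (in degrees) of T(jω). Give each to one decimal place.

|(j89)² + 2.62(j89) + 171.6| = |-7749.4 + j233.18| = 7753
|T(j89)| = 171.6 / 7753 = 0.022134
20 log₁₀(0.022134) = -33.10 dB
∠[(j89)² + 2.62(j89) + 171.6] = ∠[-7749.4 + j233.18] = 178.28°
∠T(j89) = −178.28° = -178.28°

|T| = -33.1 dB, ∠T = -178.3°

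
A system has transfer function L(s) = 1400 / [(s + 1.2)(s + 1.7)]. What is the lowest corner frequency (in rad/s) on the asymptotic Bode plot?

Break frequencies occur at each pole and zero magnitude: 1.2 rad/s, 1.7 rad/s.
The lowest is 1.2 rad/s.

1.2 rad/s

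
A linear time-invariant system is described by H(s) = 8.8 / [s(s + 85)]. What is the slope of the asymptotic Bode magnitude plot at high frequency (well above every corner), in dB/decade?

With 0 zeros and 2 poles, the high-frequency asymptotic slope is 20 × (0 − 2) = -40 dB/decade.

-40 dB/decade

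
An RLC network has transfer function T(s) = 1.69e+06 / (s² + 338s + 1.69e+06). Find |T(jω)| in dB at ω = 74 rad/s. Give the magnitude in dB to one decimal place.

|(j74)² + 338(j74) + 1.69e+06| = |1.6845e+06 + j25012| = 1.685e+06
|T(j74)| = 1.69e+06 / 1.685e+06 = 1.0031
20 log₁₀(1.0031) = 0.03 dB

0.0 dB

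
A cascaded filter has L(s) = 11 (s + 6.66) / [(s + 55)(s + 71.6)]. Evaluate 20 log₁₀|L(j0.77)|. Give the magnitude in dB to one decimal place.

|j0.77 + 6.66| = √(0.77² + 6.66²) = 6.704
|j0.77 + 55| = √(0.77² + 55²) = 55.01
|j0.77 + 71.6| = √(0.77² + 71.6²) = 71.6
|L(j0.77)| = 11 × 6.704 / (55.01 × 71.6) = 0.018724
20 log₁₀(0.018724) = -34.55 dB

-34.6 dB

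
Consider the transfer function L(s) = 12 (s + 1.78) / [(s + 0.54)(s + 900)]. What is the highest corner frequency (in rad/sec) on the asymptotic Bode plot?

900 rad/sec

Break frequencies occur at each pole and zero magnitude: 0.54 rad/sec, 1.78 rad/sec, 900 rad/sec.
The highest is 900 rad/sec.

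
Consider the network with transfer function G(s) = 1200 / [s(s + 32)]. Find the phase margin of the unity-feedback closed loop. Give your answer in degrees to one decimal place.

48.7 deg

Gain crossover: |G(jω)| = 1 at ω ≈ 28.2 rad/s.
∠G(j28.2) = −90° − arctan(28.2/32) ≈ -131.34°
PM = 180° + (-131.34°) = 48.66°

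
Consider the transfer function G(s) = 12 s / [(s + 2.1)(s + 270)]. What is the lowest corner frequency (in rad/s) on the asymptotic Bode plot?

Break frequencies occur at each pole and zero magnitude: 2.1 rad/s, 270 rad/s.
The lowest is 2.1 rad/s.

2.1 rad/s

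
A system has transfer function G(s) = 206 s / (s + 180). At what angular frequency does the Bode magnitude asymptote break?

The single real pole at s = −180 gives a corner at ω = 180 rad/s.

180 rad/s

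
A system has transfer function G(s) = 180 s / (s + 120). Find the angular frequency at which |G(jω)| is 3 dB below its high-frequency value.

For a single-pole high-pass, the −3 dB point is at the pole: ω = 120 rad s⁻¹.

120 rad s⁻¹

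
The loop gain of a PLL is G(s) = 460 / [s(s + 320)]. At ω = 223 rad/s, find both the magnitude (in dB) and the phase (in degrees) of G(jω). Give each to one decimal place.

|j223 + 320| = √(223² + 320²) = 390
|j223| = 223
|G(j223)| = 460 / (390 × 223) = 0.0052887
20 log₁₀(0.0052887) = -45.53 dB
∠(j223 + 320) = arctan(223/320) = 34.87°
∠(j223) = 90.00°
∠G(j223) = − (34.87° + 90.00°) = -124.87°

|G| = -45.5 dB, ∠G = -124.9 deg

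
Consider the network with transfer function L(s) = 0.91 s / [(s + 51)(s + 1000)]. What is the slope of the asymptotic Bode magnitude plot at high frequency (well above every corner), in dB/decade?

With 1 zero and 2 poles, the high-frequency asymptotic slope is 20 × (1 − 2) = -20 dB/decade.

-20 dB/decade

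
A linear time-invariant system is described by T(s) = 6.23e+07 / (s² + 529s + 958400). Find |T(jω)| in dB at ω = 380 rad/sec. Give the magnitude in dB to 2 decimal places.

|(j380)² + 529(j380) + 958400| = |8.14e+05 + j2.0102e+05| = 8.385e+05
|T(j380)| = 6.23e+07 / 8.385e+05 = 74.303
20 log₁₀(74.303) = 37.420 dB

37.42 dB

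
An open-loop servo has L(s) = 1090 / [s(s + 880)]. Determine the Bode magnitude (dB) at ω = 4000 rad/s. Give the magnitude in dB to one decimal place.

-83.5 dB

|j4000 + 880| = √(4000² + 880²) = 4096
|j4000| = 4000
|L(j4000)| = 1090 / (4096 × 4000) = 6.6534e-05
20 log₁₀(6.6534e-05) = -83.54 dB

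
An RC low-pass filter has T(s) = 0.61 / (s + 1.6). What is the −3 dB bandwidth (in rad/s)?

For a single-pole low-pass, the −3 dB point is at the pole: ω = 1.6 rad/s.

1.6 rad/s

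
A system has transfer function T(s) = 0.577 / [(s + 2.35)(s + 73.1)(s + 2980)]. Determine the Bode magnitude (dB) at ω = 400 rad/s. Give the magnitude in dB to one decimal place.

-178.6 dB

|j400 + 2.35| = √(400² + 2.35²) = 400
|j400 + 73.1| = √(400² + 73.1²) = 406.6
|j400 + 2980| = √(400² + 2980²) = 3007
|T(j400)| = 0.577 / (400 × 406.6 × 3007) = 1.1798e-09
20 log₁₀(1.1798e-09) = -178.56 dB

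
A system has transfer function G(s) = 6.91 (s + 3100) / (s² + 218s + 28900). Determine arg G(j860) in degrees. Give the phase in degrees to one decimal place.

∠(j860 + 3100) = arctan(860/3100) = 15.51°
∠[(j860)² + 218(j860) + 28900] = ∠[-7.107e+05 + j1.8748e+05] = 165.22°
∠G(j860) = 15.51° − 165.22° = -149.72°

-149.7°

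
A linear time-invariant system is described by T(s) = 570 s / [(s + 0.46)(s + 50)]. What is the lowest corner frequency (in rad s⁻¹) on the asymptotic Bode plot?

0.46 rad s⁻¹

Break frequencies occur at each pole and zero magnitude: 0.46 rad s⁻¹, 50 rad s⁻¹.
The lowest is 0.46 rad s⁻¹.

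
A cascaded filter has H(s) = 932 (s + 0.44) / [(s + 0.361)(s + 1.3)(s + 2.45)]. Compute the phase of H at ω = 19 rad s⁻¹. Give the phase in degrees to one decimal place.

-169.0°

∠(j19 + 0.44) = arctan(19/0.44) = 88.67°
∠(j19 + 0.361) = arctan(19/0.361) = 88.91°
∠(j19 + 1.3) = arctan(19/1.3) = 86.09°
∠(j19 + 2.45) = arctan(19/2.45) = 82.65°
∠H(j19) = 88.67° − (88.91° + 86.09° + 82.65°) = -168.98°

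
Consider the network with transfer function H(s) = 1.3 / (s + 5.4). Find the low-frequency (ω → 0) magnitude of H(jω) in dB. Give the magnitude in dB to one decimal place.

H(0) = 1.3 / 5.4 = 0.24074
20 log₁₀(0.24074) = -12.37 dB

-12.4 dB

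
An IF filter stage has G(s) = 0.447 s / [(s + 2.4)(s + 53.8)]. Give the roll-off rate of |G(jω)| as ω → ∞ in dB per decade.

-20 dB/decade

With 1 zero and 2 poles, the high-frequency asymptotic slope is 20 × (1 − 2) = -20 dB/decade.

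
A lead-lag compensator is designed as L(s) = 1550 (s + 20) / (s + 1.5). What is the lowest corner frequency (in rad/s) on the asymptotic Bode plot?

1.5 rad/s

Break frequencies occur at each pole and zero magnitude: 1.5 rad/s, 20 rad/s.
The lowest is 1.5 rad/s.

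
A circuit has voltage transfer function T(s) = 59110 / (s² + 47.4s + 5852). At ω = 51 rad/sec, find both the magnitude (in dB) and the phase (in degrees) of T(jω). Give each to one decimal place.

|(j51)² + 47.4(j51) + 5852| = |3251 + j2417.4| = 4051
|T(j51)| = 59110 / 4051 = 14.59
20 log₁₀(14.59) = 23.28 dB
∠[(j51)² + 47.4(j51) + 5852] = ∠[3251 + j2417.4] = 36.63°
∠T(j51) = −36.63° = -36.63°

|T| = 23.3 dB, ∠T = -36.6°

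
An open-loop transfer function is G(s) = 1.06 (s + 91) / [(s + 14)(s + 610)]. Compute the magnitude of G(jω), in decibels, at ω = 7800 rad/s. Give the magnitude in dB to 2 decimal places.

|j7800 + 91| = √(7800² + 91²) = 7801
|j7800 + 14| = √(7800² + 14²) = 7800
|j7800 + 610| = √(7800² + 610²) = 7824
|G(j7800)| = 1.06 × 7801 / (7800 × 7824) = 0.00013549
20 log₁₀(0.00013549) = -77.362 dB

-77.36 dB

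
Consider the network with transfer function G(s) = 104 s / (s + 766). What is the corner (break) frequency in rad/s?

766 rad/s

The single real pole at s = −766 gives a corner at ω = 766 rad/s.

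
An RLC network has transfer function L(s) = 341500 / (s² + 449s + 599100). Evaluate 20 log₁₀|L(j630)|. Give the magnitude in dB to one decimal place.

-0.2 dB

|(j630)² + 449(j630) + 599100| = |2.022e+05 + j2.8287e+05| = 3.477e+05
|L(j630)| = 341500 / 3.477e+05 = 0.98215
20 log₁₀(0.98215) = -0.16 dB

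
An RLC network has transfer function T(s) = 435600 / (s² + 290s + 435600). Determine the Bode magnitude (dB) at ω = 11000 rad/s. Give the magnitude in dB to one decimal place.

-48.8 dB

|(j11000)² + 290(j11000) + 435600| = |-1.2056e+08 + j3.19e+06| = 1.206e+08
|T(j11000)| = 435600 / 1.206e+08 = 0.0036117
20 log₁₀(0.0036117) = -48.85 dB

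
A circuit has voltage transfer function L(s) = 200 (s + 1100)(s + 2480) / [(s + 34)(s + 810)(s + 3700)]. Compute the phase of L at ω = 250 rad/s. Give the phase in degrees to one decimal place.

∠(j250 + 1100) = arctan(250/1100) = 12.80°
∠(j250 + 2480) = arctan(250/2480) = 5.76°
∠(j250 + 34) = arctan(250/34) = 82.26°
∠(j250 + 810) = arctan(250/810) = 17.15°
∠(j250 + 3700) = arctan(250/3700) = 3.87°
∠L(j250) = 12.80° + 5.76° − (82.26° + 17.15° + 3.87°) = -84.71°

-84.7°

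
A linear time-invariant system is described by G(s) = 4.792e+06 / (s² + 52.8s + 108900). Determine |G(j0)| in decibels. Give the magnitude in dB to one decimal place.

32.9 dB

G(0) = 4.792e+06 / 108900 = 44.004
20 log₁₀(44.004) = 32.87 dB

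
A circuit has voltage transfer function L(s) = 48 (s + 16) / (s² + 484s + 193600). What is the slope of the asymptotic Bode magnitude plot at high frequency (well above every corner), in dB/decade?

With 1 zero and 2 poles, the high-frequency asymptotic slope is 20 × (1 − 2) = -20 dB/decade.

-20 dB/decade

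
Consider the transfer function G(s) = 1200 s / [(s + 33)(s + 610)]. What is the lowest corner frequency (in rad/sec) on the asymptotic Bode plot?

Break frequencies occur at each pole and zero magnitude: 33 rad/sec, 610 rad/sec.
The lowest is 33 rad/sec.

33 rad/sec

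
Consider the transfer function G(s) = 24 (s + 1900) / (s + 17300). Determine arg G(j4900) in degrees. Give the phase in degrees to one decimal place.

∠(j4900 + 1900) = arctan(4900/1900) = 68.81°
∠(j4900 + 17300) = arctan(4900/17300) = 15.81°
∠G(j4900) = 68.81° − 15.81° = 52.99°

53.0°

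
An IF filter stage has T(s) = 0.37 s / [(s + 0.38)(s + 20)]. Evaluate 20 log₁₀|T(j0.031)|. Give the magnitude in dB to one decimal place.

|j0.031| = 0.031
|j0.031 + 0.38| = √(0.031² + 0.38²) = 0.3813
|j0.031 + 20| = √(0.031² + 20²) = 20
|T(j0.031)| = 0.37 × 0.031 / (0.3813 × 20) = 0.0015042
20 log₁₀(0.0015042) = -56.45 dB

-56.5 dB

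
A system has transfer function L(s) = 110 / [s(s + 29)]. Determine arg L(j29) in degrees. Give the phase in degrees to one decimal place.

∠(j29 + 29) = arctan(29/29) = 45.00°
∠(j29) = 90.00°
∠L(j29) = − (45.00° + 90.00°) = -135.00°

-135.0 deg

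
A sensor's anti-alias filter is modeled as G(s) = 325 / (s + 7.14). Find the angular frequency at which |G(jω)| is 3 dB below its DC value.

7.14 rad/s

For a single-pole low-pass, the −3 dB point is at the pole: ω = 7.14 rad/s.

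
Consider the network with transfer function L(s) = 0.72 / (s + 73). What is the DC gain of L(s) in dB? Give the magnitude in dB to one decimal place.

-40.1 dB

L(0) = 0.72 / 73 = 0.009863
20 log₁₀(0.009863) = -40.12 dB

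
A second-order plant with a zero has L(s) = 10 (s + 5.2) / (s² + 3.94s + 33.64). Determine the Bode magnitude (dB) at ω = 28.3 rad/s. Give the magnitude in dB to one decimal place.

-8.6 dB

|j28.3 + 5.2| = √(28.3² + 5.2²) = 28.77
|(j28.3)² + 3.94(j28.3) + 33.64| = |-767.25 + j111.5| = 775.3
|L(j28.3)| = 10 × 28.77 / 775.3 = 0.37113
20 log₁₀(0.37113) = -8.61 dB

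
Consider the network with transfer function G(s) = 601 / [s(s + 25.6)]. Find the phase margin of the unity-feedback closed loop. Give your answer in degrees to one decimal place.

53.6 deg

Gain crossover: |G(jω)| = 1 at ω ≈ 18.9 rad/s.
∠G(j18.9) = −90° − arctan(18.9/25.6) ≈ -126.42°
PM = 180° + (-126.42°) = 53.58°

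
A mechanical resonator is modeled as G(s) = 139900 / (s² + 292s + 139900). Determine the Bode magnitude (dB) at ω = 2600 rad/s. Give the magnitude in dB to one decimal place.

-33.6 dB

|(j2600)² + 292(j2600) + 139900| = |-6.6201e+06 + j7.592e+05| = 6.663e+06
|G(j2600)| = 139900 / 6.663e+06 = 0.020995
20 log₁₀(0.020995) = -33.56 dB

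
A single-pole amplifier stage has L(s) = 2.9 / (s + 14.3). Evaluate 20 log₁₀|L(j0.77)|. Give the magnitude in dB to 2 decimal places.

-13.87 dB

|j0.77 + 14.3| = √(0.77² + 14.3²) = 14.32
|L(j0.77)| = 2.9 / 14.32 = 0.2025
20 log₁₀(0.2025) = -13.871 dB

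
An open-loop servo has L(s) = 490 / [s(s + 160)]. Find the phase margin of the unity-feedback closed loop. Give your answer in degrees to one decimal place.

88.9°

Gain crossover: |L(jω)| = 1 at ω ≈ 3.06 rad s⁻¹.
∠L(j3.06) = −90° − arctan(3.06/160) ≈ -91.10°
PM = 180° + (-91.10°) = 88.90°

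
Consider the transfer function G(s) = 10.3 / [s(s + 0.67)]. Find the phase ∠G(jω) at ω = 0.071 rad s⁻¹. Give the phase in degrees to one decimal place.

-96.0°

∠(j0.071 + 0.67) = arctan(0.071/0.67) = 6.05°
∠(j0.071) = 90.00°
∠G(j0.071) = − (6.05° + 90.00°) = -96.05°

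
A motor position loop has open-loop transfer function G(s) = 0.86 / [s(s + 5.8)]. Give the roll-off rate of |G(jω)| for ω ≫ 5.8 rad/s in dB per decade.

-40 dB/decade

With 0 zeros and 2 poles, the high-frequency asymptotic slope is 20 × (0 − 2) = -40 dB/decade.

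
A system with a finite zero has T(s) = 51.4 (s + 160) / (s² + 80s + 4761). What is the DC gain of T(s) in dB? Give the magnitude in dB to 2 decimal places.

4.75 dB

T(0) = 51.4 × 160 / 4761 = 1.7274
20 log₁₀(1.7274) = 4.748 dB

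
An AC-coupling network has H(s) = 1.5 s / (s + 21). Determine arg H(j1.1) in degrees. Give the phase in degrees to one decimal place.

87.0°

∠(j1.1) = 90.00°
∠(j1.1 + 21) = arctan(1.1/21) = 3.00°
∠H(j1.1) = 90.00° − 3.00° = 87.00°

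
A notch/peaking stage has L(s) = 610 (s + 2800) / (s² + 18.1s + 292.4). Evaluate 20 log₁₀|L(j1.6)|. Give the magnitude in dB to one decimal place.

75.4 dB

|j1.6 + 2800| = √(1.6² + 2800²) = 2800
|(j1.6)² + 18.1(j1.6) + 292.4| = |289.84 + j28.96| = 291.3
|L(j1.6)| = 610 × 2800 / 291.3 = 5863.7
20 log₁₀(5863.7) = 75.36 dB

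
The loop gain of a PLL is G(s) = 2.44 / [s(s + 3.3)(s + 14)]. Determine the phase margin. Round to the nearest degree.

89°

Gain crossover: |G(jω)| = 1 at ω ≈ 0.0528 rad/s.
∠G(j0.0528) = −90° − arctan(0.0528/3.3) − arctan(0.0528/14) ≈ -91.13°
PM = 180° + (-91.13°) = 88.87°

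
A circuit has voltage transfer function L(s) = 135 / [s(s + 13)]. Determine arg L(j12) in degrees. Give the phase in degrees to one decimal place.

-132.7 deg

∠(j12 + 13) = arctan(12/13) = 42.71°
∠(j12) = 90.00°
∠L(j12) = − (42.71° + 90.00°) = -132.71°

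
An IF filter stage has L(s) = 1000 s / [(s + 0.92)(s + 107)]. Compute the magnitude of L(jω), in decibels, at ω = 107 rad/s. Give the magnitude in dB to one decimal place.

|j107| = 107
|j107 + 0.92| = √(107² + 0.92²) = 107
|j107 + 107| = √(107² + 107²) = 151.3
|L(j107)| = 1000 × 107 / (107 × 151.3) = 6.6082
20 log₁₀(6.6082) = 16.40 dB

16.4 dB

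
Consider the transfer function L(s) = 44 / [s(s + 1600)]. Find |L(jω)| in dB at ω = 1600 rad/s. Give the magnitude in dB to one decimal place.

|j1600 + 1600| = √(1600² + 1600²) = 2263
|j1600| = 1600
|L(j1600)| = 44 / (2263 × 1600) = 1.2153e-05
20 log₁₀(1.2153e-05) = -98.31 dB

-98.3 dB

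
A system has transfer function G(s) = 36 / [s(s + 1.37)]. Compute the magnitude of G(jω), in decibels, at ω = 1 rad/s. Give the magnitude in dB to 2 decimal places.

|j1 + 1.37| = √(1² + 1.37²) = 1.696
|j1| = 1
|G(j1)| = 36 / (1.696 × 1) = 21.225
20 log₁₀(21.225) = 26.537 dB

26.54 dB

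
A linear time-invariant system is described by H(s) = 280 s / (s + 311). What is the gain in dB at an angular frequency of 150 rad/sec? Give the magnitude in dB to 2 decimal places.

|j150| = 150
|j150 + 311| = √(150² + 311²) = 345.3
|H(j150)| = 280 × 150 / 345.3 = 121.64
20 log₁₀(121.64) = 41.701 dB

41.70 dB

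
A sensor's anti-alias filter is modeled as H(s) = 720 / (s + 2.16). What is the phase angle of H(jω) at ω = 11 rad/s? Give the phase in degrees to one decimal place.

-78.9°

∠(j11 + 2.16) = arctan(11/2.16) = 78.89°
∠H(j11) = −78.89° = -78.89°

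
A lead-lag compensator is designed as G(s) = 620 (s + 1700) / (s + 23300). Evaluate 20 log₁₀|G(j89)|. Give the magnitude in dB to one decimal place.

33.1 dB

|j89 + 1700| = √(89² + 1700²) = 1702
|j89 + 23300| = √(89² + 23300²) = 2.33e+04
|G(j89)| = 620 × 1702 / 2.33e+04 = 45.298
20 log₁₀(45.298) = 33.12 dB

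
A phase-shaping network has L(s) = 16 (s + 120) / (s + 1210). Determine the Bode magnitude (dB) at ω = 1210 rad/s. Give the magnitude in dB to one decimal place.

|j1210 + 120| = √(1210² + 120²) = 1216
|j1210 + 1210| = √(1210² + 1210²) = 1711
|L(j1210)| = 16 × 1216 / 1711 = 11.369
20 log₁₀(11.369) = 21.11 dB

21.1 dB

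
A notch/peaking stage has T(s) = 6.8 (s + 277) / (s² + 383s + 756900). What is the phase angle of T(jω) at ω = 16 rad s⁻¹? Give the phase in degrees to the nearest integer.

3°

∠(j16 + 277) = arctan(16/277) = 3.31°
∠[(j16)² + 383(j16) + 756900] = ∠[7.5664e+05 + j6128] = 0.46°
∠T(j16) = 3.31° − 0.46° = 2.84°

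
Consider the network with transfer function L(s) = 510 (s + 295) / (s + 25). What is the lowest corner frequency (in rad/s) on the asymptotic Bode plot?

Break frequencies occur at each pole and zero magnitude: 25 rad/s, 295 rad/s.
The lowest is 25 rad/s.

25 rad/s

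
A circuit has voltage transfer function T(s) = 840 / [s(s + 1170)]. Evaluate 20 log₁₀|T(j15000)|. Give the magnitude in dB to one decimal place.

|j15000 + 1170| = √(15000² + 1170²) = 1.505e+04
|j15000| = 1.5e+04
|T(j15000)| = 840 / (1.505e+04 × 1.5e+04) = 3.722e-06
20 log₁₀(3.722e-06) = -108.58 dB

-108.6 dB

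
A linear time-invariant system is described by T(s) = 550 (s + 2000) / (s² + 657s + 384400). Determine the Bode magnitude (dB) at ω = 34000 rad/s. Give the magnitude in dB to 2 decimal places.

|j34000 + 2000| = √(34000² + 2000²) = 3.406e+04
|(j34000)² + 657(j34000) + 384400| = |-1.1556e+09 + j2.2338e+07| = 1.156e+09
|T(j34000)| = 550 × 3.406e+04 / 1.156e+09 = 0.016207
20 log₁₀(0.016207) = -35.806 dB

-35.81 dB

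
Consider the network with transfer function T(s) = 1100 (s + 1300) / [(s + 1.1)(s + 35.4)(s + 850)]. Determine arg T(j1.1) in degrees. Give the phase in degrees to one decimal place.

-46.8 deg

∠(j1.1 + 1300) = arctan(1.1/1300) = 0.05°
∠(j1.1 + 1.1) = arctan(1.1/1.1) = 45.00°
∠(j1.1 + 35.4) = arctan(1.1/35.4) = 1.78°
∠(j1.1 + 850) = arctan(1.1/850) = 0.07°
∠T(j1.1) = 0.05° − (45.00° + 1.78° + 0.07°) = -46.81°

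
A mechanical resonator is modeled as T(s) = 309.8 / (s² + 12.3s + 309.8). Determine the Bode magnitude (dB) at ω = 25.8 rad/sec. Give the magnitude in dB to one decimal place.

-3.7 dB

|(j25.8)² + 12.3(j25.8) + 309.8| = |-355.84 + j317.34| = 476.8
|T(j25.8)| = 309.8 / 476.8 = 0.64976
20 log₁₀(0.64976) = -3.74 dB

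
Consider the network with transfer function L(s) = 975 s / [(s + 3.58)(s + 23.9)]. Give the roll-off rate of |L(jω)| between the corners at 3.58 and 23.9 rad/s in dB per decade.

In this band the factors already past their corner are: 1 differentiator zero, pole at 3.58; net slope = 0 dB/decade.

0 dB/decade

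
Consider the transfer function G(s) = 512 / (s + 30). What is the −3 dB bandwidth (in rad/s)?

30 rad/s

For a single-pole low-pass, the −3 dB point is at the pole: ω = 30 rad/s.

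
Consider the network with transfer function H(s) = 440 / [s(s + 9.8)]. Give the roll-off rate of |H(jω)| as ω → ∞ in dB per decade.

-40 dB/decade

With 0 zeros and 2 poles, the high-frequency asymptotic slope is 20 × (0 − 2) = -40 dB/decade.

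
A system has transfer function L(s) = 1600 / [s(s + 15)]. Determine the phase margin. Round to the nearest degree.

21°

Gain crossover: |L(jω)| = 1 at ω ≈ 38.6 rad/sec.
∠L(j38.6) = −90° − arctan(38.6/15) ≈ -158.77°
PM = 180° + (-158.77°) = 21.23°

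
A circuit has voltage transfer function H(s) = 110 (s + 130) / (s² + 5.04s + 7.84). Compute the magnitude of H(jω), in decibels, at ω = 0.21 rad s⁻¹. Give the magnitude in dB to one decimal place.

|j0.21 + 130| = √(0.21² + 130²) = 130
|(j0.21)² + 5.04(j0.21) + 7.84| = |7.7959 + j1.0584| = 7.867
|H(j0.21)| = 110 × 130 / 7.867 = 1817.6
20 log₁₀(1817.6) = 65.19 dB

65.2 dB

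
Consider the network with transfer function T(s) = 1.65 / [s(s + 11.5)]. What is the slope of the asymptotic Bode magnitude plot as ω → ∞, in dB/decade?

-40 dB/decade

With 0 zeros and 2 poles, the high-frequency asymptotic slope is 20 × (0 − 2) = -40 dB/decade.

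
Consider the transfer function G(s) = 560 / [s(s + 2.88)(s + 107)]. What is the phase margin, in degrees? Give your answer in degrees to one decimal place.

60.2°

Gain crossover: |G(jω)| = 1 at ω ≈ 1.59 rad/s.
∠G(j1.59) = −90° − arctan(1.59/2.88) − arctan(1.59/107) ≈ -119.76°
PM = 180° + (-119.76°) = 60.24°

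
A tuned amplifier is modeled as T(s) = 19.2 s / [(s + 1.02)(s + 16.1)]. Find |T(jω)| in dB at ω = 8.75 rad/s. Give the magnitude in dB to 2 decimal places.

|j8.75| = 8.75
|j8.75 + 1.02| = √(8.75² + 1.02²) = 8.809
|j8.75 + 16.1| = √(8.75² + 16.1²) = 18.32
|T(j8.75)| = 19.2 × 8.75 / (8.809 × 18.32) = 1.0408
20 log₁₀(1.0408) = 0.347 dB

0.35 dB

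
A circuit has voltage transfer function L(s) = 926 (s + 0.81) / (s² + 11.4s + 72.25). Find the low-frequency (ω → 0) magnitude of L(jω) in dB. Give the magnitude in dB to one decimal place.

L(0) = 926 × 0.81 / 72.25 = 10.381
20 log₁₀(10.381) = 20.33 dB

20.3 dB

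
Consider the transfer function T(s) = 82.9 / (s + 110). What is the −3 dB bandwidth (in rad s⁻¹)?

For a single-pole low-pass, the −3 dB point is at the pole: ω = 110 rad s⁻¹.

110 rad s⁻¹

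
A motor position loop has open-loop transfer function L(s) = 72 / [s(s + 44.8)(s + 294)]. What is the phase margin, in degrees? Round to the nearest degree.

Gain crossover: |L(jω)| = 1 at ω ≈ 0.00547 rad s⁻¹.
∠L(j0.00547) = −90° − arctan(0.00547/44.8) − arctan(0.00547/294) ≈ -90.01°
PM = 180° + (-90.01°) = 89.99°

90°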